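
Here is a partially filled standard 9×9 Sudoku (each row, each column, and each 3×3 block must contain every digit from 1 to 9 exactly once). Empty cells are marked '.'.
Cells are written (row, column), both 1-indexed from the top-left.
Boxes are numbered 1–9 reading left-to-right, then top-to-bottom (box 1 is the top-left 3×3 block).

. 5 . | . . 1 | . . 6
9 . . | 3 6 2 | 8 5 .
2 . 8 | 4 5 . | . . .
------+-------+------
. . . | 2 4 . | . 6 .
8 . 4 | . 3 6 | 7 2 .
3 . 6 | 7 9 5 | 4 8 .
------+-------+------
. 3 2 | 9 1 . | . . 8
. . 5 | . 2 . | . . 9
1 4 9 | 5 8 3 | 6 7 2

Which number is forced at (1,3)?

Cell (1,3) itself could take any of {3, 7} by direct elimination.
Consider where 3 can go in column 3.
(2,3) is out (row 2 already has a 3).
(4,3) is out (box 4 already has a 3).
So the only cell in column 3 that can hold 3 is (1,3).
Therefore (1,3) = 3.

3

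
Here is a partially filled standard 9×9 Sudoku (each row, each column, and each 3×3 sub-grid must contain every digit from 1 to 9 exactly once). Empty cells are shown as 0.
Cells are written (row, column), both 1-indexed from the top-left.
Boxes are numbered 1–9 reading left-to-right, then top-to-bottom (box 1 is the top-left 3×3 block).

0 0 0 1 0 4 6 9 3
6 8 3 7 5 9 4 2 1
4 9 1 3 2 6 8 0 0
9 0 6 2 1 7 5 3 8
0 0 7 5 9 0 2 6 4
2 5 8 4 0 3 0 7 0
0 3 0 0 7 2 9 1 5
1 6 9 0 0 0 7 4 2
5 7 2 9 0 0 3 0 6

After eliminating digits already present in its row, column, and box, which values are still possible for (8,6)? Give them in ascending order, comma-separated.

Row 8 already contains {1, 2, 4, 6, 7, 9}.
Column 6 already contains {2, 3, 4, 6, 7, 9}.
Its 3×3 block (box 8) already contains {2, 7, 9}.
Removing those from 1–9 leaves {5, 8} as the candidates for (8,6).

5,8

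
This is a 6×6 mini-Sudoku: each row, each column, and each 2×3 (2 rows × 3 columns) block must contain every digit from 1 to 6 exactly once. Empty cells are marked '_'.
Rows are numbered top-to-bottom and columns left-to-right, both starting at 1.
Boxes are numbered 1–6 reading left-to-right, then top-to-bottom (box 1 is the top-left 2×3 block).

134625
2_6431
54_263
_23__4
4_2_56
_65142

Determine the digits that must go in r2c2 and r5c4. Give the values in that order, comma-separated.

For r2c2:
  Row 2 already contains {1, 2, 3, 4, 6}.
  Column 2 already contains {2, 3, 4, 6}.
  Its 2×3 block (box 1) already contains {1, 2, 3, 4, 6}.
  The only value from 1–6 not eliminated is 5, so r2c2 = 5.
For r5c4:
  Row 5 already contains {2, 4, 5, 6}.
  Column 4 already contains {1, 2, 4, 6}.
  Its 2×3 block (box 6) already contains {1, 2, 4, 5, 6}.
  The only value from 1–6 not eliminated is 3, so r5c4 = 3.

5,3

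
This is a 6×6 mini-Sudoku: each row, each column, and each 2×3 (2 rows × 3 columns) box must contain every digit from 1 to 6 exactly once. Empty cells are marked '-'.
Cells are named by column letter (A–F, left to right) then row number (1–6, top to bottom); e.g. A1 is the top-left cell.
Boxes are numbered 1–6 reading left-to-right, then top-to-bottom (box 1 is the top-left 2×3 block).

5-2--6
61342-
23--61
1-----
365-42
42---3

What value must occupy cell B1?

4

Row 1 already contains {2, 5, 6}.
Column B already contains {1, 2, 3, 6}.
Its 2×3 block (box 1) already contains {1, 2, 3, 5, 6}.
The only value from 1–6 not eliminated is 4, so B1 = 4.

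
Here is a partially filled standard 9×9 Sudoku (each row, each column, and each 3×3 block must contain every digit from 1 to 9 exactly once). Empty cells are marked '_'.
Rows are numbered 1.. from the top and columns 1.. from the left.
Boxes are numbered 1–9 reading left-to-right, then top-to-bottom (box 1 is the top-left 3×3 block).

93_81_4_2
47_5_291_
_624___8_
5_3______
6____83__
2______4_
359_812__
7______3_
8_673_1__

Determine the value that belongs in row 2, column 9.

Cell row 2, column 9 itself could take any of {3, 6} by direct elimination.
Consider where 3 can go in row 2.
row 2, column 3 is out (column 3 already has a 3).
row 2, column 5 is out (column 5 already has a 3).
So the only cell in row 2 that can hold 3 is row 2, column 9.
Therefore row 2, column 9 = 3.

3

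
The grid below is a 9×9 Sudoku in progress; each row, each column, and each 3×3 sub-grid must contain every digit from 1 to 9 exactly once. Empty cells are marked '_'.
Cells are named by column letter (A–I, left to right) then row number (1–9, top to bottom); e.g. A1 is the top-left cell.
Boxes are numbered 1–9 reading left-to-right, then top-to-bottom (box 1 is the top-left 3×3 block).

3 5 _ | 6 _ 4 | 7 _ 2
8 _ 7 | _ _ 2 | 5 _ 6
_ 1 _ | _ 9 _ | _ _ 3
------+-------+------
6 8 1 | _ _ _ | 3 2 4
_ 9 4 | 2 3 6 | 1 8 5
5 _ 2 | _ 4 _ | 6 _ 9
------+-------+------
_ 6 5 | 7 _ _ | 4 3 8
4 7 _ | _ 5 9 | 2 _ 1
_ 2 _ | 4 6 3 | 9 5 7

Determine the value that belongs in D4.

Cell D4 itself could take any of {5, 9} by direct elimination.
Consider where 9 can go in column D.
D2 is out (box 2 already has a 9).
D3 is out (row 3 already has a 9).
D6 is out (row 6 already has a 9).
D8 is out (row 8 already has a 9).
So the only cell in column D that can hold 9 is D4.
Therefore D4 = 9.

9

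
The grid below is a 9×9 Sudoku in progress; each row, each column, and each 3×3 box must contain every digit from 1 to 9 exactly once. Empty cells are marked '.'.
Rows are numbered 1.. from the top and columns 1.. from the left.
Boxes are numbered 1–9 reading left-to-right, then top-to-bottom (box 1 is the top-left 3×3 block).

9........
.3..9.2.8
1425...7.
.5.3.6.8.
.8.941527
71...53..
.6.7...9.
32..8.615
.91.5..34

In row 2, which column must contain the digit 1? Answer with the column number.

4

Consider where 1 can go in row 2.
row 2, column 1 is out (column 1 already has a 1).
row 2, column 3 is out (column 3 already has a 1).
row 2, column 6 is out (column 6 already has a 1).
row 2, column 8 is out (column 8 already has a 1).
So the only cell in row 2 that can hold 1 is row 2, column 4.
That is column 4.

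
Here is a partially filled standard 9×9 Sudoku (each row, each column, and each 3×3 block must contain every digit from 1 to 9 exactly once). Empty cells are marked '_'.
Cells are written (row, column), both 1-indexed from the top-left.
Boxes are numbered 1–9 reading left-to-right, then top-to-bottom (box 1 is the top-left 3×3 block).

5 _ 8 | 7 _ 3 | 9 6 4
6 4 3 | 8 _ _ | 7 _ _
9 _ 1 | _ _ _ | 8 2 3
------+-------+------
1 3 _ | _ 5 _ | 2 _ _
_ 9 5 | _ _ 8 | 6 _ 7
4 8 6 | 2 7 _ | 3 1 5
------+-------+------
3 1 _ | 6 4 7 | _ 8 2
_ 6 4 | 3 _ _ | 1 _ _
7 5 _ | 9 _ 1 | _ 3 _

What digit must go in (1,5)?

1

Cell (1,5) itself could take any of {1, 2} by direct elimination.
Consider where 1 can go in row 1.
(1,2) is out (column 2 already has a 1).
So the only cell in row 1 that can hold 1 is (1,5).
Therefore (1,5) = 1.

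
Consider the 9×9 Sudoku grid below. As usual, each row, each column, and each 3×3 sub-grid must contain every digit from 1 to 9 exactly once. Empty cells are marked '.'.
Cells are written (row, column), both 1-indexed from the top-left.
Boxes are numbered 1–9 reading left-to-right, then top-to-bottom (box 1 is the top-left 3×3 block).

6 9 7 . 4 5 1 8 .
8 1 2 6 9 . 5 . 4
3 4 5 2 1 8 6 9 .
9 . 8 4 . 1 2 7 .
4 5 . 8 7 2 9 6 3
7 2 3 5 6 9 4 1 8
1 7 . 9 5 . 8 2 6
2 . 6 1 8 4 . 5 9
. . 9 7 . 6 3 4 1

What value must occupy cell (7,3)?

4

Row 7 already contains {1, 2, 5, 6, 7, 8, 9}.
Column 3 already contains {2, 3, 5, 6, 7, 8, 9}.
Its 3×3 block (box 7) already contains {1, 2, 6, 7, 9}.
The only value from 1–9 not eliminated is 4, so (7,3) = 4.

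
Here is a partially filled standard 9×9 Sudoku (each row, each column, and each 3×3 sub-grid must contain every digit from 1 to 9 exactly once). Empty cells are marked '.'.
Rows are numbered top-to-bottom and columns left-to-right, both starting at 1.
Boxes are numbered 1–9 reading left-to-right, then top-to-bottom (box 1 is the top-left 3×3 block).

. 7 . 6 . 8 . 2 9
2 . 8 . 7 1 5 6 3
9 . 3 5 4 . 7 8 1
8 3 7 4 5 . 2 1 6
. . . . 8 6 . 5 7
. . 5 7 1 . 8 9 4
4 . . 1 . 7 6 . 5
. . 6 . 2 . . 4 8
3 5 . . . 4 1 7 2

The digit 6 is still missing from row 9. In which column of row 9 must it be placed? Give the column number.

Consider where 6 can go in row 9.
r9c3 is out (column 3 already has a 6).
r9c4 is out (column 4 already has a 6).
So the only cell in row 9 that can hold 6 is r9c5.
That is column 5.

5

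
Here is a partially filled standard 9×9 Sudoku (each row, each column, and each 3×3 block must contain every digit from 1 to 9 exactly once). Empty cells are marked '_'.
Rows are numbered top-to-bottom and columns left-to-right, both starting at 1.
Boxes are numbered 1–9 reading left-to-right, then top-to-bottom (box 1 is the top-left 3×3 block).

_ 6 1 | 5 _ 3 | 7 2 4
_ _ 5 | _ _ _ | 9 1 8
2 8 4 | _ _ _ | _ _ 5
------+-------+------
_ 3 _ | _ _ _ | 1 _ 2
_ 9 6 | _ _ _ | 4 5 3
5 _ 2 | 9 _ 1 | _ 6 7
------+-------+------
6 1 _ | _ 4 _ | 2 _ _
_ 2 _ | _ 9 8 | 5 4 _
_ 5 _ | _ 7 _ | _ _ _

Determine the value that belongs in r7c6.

5

Row 7 already contains {1, 2, 4, 6}.
Column 6 already contains {1, 3, 8}.
Its 3×3 block (box 8) already contains {4, 7, 8, 9}.
The only value from 1–9 not eliminated is 5, so r7c6 = 5.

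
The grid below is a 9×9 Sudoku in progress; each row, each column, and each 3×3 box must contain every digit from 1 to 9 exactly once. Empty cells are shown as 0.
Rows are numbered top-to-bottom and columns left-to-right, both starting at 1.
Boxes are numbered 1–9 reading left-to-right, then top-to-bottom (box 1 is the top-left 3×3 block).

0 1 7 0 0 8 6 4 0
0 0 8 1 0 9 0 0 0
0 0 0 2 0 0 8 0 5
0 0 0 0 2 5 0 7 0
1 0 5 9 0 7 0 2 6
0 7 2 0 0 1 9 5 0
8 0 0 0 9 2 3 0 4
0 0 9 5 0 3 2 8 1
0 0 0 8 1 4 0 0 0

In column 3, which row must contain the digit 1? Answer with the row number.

Consider where 1 can go in column 3.
r3c3 is out (box 1 already has a 1).
r4c3 is out (box 4 already has a 1).
r9c3 is out (row 9 already has a 1).
So the only cell in column 3 that can hold 1 is r7c3.
That is row 7.

7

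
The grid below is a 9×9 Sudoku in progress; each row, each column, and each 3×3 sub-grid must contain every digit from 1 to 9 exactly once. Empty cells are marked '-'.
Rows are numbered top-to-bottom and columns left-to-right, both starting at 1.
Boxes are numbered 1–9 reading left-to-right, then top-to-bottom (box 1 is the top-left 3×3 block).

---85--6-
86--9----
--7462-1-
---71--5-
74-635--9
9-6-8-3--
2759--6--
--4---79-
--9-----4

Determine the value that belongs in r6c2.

Cell r6c2 itself could take any of {1, 2, 5} by direct elimination.
Consider where 5 can go in box 4.
r4c1 is out (row 4 already has a 5).
r4c2 is out (row 4 already has a 5).
r4c3 is out (row 4 already has a 5).
r5c3 is out (row 5 already has a 5).
So the only cell in box 4 that can hold 5 is r6c2.
Therefore r6c2 = 5.

5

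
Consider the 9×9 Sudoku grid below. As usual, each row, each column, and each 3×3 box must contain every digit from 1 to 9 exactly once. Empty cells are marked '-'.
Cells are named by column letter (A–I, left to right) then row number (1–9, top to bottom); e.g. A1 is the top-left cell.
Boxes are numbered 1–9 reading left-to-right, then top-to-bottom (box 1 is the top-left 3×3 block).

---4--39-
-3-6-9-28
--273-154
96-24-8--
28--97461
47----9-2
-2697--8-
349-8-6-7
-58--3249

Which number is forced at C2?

Cell C2 itself could take any of {1, 4, 5, 7} by direct elimination.
Consider where 4 can go in row 2.
A2 is out (column A already has a 4).
E2 is out (column E already has a 4).
G2 is out (column G already has a 4).
So the only cell in row 2 that can hold 4 is C2.
Therefore C2 = 4.

4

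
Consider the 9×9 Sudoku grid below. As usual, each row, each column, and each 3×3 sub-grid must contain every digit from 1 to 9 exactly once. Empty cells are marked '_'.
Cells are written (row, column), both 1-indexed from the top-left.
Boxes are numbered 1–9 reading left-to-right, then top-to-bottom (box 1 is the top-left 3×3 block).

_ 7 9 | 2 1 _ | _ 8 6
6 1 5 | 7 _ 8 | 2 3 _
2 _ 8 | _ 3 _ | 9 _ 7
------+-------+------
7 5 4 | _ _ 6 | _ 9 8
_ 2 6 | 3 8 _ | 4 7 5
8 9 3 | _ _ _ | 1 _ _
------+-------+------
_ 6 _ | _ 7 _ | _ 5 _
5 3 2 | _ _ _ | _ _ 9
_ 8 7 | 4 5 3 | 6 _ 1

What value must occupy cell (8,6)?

Row 8 already contains {2, 3, 5, 9}.
Column 6 already contains {3, 6, 8}.
Its 3×3 block (box 8) already contains {3, 4, 5, 7}.
The only value from 1–9 not eliminated is 1, so (8,6) = 1.

1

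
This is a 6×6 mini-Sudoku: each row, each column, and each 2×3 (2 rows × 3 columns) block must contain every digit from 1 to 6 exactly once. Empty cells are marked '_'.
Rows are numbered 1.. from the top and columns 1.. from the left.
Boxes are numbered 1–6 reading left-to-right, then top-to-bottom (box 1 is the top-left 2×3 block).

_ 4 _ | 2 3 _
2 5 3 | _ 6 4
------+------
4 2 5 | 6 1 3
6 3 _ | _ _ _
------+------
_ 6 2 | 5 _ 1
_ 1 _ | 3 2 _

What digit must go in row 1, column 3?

Cell row 1, column 3 itself could take any of {1, 6} by direct elimination.
Consider where 6 can go in column 3.
row 4, column 3 is out (row 4 already has a 6).
row 6, column 3 is out (box 5 already has a 6).
So the only cell in column 3 that can hold 6 is row 1, column 3.
Therefore row 1, column 3 = 6.

6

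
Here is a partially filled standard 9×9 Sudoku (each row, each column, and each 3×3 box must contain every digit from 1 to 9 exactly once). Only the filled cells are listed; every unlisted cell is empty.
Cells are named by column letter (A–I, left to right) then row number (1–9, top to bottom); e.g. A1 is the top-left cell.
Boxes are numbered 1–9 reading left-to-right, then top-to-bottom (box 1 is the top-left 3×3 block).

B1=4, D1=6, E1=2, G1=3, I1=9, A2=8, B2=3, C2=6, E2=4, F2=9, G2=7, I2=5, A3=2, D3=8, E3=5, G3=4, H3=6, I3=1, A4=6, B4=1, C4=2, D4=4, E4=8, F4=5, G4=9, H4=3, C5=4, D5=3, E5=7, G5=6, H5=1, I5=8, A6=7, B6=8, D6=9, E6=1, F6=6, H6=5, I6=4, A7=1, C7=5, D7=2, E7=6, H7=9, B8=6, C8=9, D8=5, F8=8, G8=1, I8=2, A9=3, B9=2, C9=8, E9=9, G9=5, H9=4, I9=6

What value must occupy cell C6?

3

Row 6 already contains {1, 4, 5, 6, 7, 8, 9}.
Column C already contains {2, 4, 5, 6, 8, 9}.
Its 3×3 block (box 4) already contains {1, 2, 4, 6, 7, 8}.
The only value from 1–9 not eliminated is 3, so C6 = 3.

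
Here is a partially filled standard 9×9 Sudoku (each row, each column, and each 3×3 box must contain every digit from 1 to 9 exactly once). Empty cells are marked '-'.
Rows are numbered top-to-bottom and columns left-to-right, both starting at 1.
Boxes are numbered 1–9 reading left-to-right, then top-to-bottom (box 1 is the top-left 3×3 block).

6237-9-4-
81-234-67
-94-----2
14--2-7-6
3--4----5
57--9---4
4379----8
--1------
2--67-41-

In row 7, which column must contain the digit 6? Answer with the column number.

7

Consider where 6 can go in row 7.
R7C5 is out (box 8 already has a 6).
R7C6 is out (box 8 already has a 6).
R7C8 is out (column 8 already has a 6).
So the only cell in row 7 that can hold 6 is R7C7.
That is column 7.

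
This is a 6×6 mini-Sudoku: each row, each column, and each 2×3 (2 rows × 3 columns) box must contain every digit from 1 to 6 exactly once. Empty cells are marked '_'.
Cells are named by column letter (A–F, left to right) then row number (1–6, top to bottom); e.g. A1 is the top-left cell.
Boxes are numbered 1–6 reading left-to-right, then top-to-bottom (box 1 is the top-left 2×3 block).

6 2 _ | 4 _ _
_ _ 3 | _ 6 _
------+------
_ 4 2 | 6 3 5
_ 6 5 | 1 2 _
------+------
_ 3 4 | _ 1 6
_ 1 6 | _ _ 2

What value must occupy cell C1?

Row 1 already contains {2, 4, 6}.
Column C already contains {2, 3, 4, 5, 6}.
Its 2×3 block (box 1) already contains {2, 3, 6}.
The only value from 1–6 not eliminated is 1, so C1 = 1.

1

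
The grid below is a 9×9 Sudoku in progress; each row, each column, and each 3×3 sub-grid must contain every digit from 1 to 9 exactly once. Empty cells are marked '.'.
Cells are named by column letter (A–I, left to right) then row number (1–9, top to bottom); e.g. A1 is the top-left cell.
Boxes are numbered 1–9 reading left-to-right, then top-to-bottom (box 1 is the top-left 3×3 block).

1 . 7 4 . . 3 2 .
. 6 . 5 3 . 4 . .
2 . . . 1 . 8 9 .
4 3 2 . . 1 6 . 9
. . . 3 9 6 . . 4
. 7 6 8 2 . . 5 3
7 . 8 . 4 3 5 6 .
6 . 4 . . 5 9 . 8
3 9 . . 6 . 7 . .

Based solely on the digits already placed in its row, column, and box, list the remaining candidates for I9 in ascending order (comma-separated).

1,2

Row 9 already contains {3, 6, 7, 9}.
Column I already contains {3, 4, 8, 9}.
Its 3×3 block (box 9) already contains {5, 6, 7, 8, 9}.
Removing those from 1–9 leaves {1, 2} as the candidates for I9.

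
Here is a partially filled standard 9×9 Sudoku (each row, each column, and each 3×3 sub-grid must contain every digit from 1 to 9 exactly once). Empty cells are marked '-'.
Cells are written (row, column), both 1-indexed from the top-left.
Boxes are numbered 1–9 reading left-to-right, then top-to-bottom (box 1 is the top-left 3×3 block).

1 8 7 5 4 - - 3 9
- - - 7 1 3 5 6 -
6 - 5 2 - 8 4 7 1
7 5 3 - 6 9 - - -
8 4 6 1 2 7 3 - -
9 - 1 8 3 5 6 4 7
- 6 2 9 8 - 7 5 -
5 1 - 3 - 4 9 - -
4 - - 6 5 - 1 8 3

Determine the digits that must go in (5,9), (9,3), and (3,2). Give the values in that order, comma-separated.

5,9,3

For (5,9):
  Row 5 already contains {1, 2, 3, 4, 6, 7, 8}.
  Column 9 already contains {1, 3, 7, 9}.
  Its 3×3 block (box 6) already contains {3, 4, 6, 7}.
  The only value from 1–9 not eliminated is 5, so (5,9) = 5.
For (9,3):
  Row 9 already contains {1, 3, 4, 5, 6, 8}.
  Column 3 already contains {1, 2, 3, 5, 6, 7}.
  Its 3×3 block (box 7) already contains {1, 2, 4, 5, 6}.
  The only value from 1–9 not eliminated is 9, so (9,3) = 9.
For (3,2):
  Consider where 3 can go in box 1.
  (2,1) is out (row 2 already has a 3).
  (2,2) is out (row 2 already has a 3).
  (2,3) is out (row 2 already has a 3).
  So the only cell in box 1 that can hold 3 is (3,2).
  So (3,2) = 3.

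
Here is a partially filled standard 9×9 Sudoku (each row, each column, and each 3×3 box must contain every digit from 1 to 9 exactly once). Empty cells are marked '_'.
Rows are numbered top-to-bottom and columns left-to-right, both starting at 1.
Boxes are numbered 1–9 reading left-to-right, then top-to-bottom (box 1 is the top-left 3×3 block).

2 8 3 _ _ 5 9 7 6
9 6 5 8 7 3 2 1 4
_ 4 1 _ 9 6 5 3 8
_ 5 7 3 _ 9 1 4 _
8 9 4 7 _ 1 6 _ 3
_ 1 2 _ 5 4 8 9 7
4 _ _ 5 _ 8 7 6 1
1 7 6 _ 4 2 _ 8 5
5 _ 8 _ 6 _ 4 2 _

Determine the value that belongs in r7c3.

9

Row 7 already contains {1, 4, 5, 6, 7, 8}.
Column 3 already contains {1, 2, 3, 4, 5, 6, 7, 8}.
Its 3×3 block (box 7) already contains {1, 4, 5, 6, 7, 8}.
The only value from 1–9 not eliminated is 9, so r7c3 = 9.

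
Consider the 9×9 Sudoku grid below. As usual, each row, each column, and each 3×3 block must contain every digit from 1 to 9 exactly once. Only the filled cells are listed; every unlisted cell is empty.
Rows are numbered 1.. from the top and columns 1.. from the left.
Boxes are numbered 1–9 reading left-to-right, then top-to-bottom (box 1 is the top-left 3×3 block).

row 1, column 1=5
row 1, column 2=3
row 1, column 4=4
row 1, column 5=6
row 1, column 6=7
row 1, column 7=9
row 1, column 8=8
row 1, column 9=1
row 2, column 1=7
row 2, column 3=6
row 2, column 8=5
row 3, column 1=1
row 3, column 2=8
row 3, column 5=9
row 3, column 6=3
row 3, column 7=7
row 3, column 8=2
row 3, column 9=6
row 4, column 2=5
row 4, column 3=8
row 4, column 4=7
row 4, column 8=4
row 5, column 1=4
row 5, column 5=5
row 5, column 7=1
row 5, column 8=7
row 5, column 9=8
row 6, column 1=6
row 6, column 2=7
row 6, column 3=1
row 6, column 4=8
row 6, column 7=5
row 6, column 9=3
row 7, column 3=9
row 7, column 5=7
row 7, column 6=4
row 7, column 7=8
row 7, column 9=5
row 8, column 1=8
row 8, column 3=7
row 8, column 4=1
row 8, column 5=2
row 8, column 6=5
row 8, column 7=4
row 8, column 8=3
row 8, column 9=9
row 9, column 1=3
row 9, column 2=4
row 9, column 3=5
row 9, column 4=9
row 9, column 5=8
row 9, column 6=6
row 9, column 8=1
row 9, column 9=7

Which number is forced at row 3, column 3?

4

Row 3 already contains {1, 2, 3, 6, 7, 8, 9}.
Column 3 already contains {1, 5, 6, 7, 8, 9}.
Its 3×3 block (box 1) already contains {1, 3, 5, 6, 7, 8}.
The only value from 1–9 not eliminated is 4, so row 3, column 3 = 4.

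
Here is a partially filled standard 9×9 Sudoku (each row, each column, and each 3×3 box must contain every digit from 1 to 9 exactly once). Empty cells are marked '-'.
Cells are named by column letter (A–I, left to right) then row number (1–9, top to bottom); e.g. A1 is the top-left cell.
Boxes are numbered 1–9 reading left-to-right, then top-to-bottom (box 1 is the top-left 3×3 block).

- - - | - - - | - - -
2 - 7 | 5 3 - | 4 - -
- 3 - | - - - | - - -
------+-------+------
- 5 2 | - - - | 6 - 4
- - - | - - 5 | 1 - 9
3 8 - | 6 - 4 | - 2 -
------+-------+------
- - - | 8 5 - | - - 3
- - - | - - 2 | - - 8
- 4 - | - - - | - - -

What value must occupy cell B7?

Cell B7 itself could take any of {1, 2, 6, 7, 9} by direct elimination.
Consider where 2 can go in box 7.
A7 is out (column A already has a 2). C7 is out (column C already has a 2). A8 is out (row 8 already has a 2). B8 is out (row 8 already has a 2). The remaining empty cells in box 7 are similarly blocked.
So the only cell in box 7 that can hold 2 is B7.
Therefore B7 = 2.

2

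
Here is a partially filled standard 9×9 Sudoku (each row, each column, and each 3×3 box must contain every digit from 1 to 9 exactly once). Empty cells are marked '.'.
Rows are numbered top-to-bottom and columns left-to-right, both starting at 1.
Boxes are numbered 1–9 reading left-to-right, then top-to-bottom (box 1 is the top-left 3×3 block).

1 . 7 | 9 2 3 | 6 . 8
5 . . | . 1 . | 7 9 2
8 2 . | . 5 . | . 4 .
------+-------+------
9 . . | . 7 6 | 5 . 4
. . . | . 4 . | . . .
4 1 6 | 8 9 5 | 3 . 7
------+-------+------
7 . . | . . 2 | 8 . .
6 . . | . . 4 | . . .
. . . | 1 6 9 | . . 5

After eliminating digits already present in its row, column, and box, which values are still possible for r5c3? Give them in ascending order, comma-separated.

2,3,5,8

Row 5 already contains {4}.
Column 3 already contains {6, 7}.
Its 3×3 block (box 4) already contains {1, 4, 6, 9}.
Removing those from 1–9 leaves {2, 3, 5, 8} as the candidates for r5c3.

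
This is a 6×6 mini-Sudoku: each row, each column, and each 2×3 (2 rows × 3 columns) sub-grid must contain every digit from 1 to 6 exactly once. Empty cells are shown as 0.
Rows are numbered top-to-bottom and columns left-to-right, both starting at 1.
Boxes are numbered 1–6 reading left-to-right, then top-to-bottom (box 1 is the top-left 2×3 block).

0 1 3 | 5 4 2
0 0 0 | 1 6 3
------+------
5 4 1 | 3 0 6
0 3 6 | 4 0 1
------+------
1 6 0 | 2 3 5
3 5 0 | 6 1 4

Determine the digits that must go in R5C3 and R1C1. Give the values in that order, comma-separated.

For R5C3:
  Row 5 already contains {1, 2, 3, 5, 6}.
  Column 3 already contains {1, 3, 6}.
  Its 2×3 block (box 5) already contains {1, 3, 5, 6}.
  The only value from 1–6 not eliminated is 4, so R5C3 = 4.
For R1C1:
  Row 1 already contains {1, 2, 3, 4, 5}.
  Column 1 already contains {1, 3, 5}.
  Its 2×3 block (box 1) already contains {1, 3}.
  The only value from 1–6 not eliminated is 6, so R1C1 = 6.

4,6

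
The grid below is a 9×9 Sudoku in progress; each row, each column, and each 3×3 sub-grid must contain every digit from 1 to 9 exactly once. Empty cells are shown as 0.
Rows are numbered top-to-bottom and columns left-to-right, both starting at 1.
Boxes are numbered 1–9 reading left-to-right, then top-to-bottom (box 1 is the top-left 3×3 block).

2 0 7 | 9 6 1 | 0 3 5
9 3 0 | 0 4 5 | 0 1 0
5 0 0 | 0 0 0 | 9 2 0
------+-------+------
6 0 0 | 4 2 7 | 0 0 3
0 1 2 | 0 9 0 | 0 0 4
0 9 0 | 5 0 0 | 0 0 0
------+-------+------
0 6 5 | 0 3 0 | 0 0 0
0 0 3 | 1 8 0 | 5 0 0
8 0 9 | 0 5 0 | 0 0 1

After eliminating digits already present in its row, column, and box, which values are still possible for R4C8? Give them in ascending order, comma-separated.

Row 4 already contains {2, 3, 4, 6, 7}.
Column 8 already contains {1, 2, 3}.
Its 3×3 block (box 6) already contains {3, 4}.
Removing those from 1–9 leaves {5, 8, 9} as the candidates for R4C8.

5,8,9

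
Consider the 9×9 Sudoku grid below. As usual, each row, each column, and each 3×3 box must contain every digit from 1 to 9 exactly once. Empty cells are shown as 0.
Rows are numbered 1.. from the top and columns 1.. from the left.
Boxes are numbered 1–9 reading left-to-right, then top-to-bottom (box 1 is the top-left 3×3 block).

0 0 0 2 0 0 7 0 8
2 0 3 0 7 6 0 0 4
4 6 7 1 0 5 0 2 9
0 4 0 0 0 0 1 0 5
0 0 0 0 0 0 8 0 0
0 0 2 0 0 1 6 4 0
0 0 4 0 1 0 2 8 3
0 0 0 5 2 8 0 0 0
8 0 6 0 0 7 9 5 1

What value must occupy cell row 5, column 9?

Cell row 5, column 9 itself could take any of {2, 7} by direct elimination.
Consider where 2 can go in column 9.
row 6, column 9 is out (row 6 already has a 2).
row 8, column 9 is out (row 8 already has a 2).
So the only cell in column 9 that can hold 2 is row 5, column 9.
Therefore row 5, column 9 = 2.

2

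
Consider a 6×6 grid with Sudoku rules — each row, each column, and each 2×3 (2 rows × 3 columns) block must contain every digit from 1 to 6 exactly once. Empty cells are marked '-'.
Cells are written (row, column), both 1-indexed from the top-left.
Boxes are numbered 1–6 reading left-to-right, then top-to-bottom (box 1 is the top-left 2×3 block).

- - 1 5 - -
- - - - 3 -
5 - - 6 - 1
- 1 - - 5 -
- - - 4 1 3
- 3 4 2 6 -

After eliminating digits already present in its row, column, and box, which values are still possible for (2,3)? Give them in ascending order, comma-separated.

2,5,6

Row 2 already contains {3}.
Column 3 already contains {1, 4}.
Its 2×3 block (box 1) already contains {1}.
Removing those from 1–6 leaves {2, 5, 6} as the candidates for (2,3).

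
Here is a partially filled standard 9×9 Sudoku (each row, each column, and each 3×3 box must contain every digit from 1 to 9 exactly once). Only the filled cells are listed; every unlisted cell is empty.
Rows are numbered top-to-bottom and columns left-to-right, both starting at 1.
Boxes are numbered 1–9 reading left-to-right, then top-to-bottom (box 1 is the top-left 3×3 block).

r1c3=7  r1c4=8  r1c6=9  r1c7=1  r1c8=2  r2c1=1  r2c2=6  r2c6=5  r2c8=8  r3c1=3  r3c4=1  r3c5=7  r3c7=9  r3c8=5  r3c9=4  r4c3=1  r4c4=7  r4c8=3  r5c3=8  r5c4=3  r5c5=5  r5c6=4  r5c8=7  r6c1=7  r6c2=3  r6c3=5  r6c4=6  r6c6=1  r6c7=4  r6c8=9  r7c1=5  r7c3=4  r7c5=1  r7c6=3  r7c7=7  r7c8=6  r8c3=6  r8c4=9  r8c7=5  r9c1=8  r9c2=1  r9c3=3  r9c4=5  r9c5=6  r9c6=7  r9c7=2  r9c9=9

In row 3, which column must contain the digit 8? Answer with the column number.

2

Consider where 8 can go in row 3.
r3c3 is out (column 3 already has a 8).
r3c6 is out (box 2 already has a 8).
So the only cell in row 3 that can hold 8 is r3c2.
That is column 2.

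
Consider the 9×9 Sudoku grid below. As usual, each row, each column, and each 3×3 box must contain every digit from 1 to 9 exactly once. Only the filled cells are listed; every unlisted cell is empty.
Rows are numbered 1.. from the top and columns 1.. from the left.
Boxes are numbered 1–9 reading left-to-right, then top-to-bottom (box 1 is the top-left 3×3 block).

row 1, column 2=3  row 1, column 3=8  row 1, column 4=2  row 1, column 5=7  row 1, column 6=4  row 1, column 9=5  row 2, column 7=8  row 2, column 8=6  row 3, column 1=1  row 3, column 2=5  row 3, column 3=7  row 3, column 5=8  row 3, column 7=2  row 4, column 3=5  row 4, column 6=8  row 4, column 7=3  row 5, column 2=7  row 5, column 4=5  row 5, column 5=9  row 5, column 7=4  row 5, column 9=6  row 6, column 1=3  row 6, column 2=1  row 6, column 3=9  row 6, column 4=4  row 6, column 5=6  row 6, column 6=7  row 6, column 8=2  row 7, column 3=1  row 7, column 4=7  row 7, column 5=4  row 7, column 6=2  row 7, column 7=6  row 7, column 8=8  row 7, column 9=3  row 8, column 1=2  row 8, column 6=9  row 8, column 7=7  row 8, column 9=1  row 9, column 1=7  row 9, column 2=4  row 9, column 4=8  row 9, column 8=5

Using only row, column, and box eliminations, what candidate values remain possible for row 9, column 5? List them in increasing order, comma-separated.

Row 9 already contains {4, 5, 7, 8}.
Column 5 already contains {4, 6, 7, 8, 9}.
Its 3×3 block (box 8) already contains {2, 4, 7, 8, 9}.
Removing those from 1–9 leaves {1, 3} as the candidates for row 9, column 5.

1,3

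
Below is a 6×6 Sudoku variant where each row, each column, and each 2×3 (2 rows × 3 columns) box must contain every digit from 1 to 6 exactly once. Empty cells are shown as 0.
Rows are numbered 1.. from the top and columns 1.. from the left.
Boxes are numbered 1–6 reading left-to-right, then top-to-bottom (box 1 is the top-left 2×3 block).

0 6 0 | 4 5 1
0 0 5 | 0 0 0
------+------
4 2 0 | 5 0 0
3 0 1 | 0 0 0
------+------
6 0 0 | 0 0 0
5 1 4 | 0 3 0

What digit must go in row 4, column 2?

Row 4 already contains {1, 3}.
Column 2 already contains {1, 2, 6}.
Its 2×3 block (box 3) already contains {1, 2, 3, 4}.
The only value from 1–6 not eliminated is 5, so row 4, column 2 = 5.

5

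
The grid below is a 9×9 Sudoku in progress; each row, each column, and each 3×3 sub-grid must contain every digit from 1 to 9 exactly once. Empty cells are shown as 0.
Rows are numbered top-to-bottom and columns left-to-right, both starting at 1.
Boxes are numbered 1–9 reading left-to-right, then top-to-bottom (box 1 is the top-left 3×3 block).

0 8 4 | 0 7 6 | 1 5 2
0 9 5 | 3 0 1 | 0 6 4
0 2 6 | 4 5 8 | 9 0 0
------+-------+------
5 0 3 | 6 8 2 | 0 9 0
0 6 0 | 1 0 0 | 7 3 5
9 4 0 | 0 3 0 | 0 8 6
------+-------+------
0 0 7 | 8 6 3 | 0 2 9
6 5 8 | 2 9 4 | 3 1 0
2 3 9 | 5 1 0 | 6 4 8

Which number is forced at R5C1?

8

Row 5 already contains {1, 3, 5, 6, 7}.
Column 1 already contains {2, 5, 6, 9}.
Its 3×3 block (box 4) already contains {3, 4, 5, 6, 9}.
The only value from 1–9 not eliminated is 8, so R5C1 = 8.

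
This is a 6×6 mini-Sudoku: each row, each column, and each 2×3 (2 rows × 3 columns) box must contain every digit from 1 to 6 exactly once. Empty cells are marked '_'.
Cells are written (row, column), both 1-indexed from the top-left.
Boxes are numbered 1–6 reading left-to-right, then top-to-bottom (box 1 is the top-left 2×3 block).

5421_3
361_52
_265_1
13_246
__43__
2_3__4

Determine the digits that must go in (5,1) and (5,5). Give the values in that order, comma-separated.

For (5,1):
  Row 5 already contains {3, 4}.
  Column 1 already contains {1, 2, 3, 5}.
  Its 2×3 block (box 5) already contains {2, 3, 4}.
  The only value from 1–6 not eliminated is 6, so (5,1) = 6.
For (5,5):
  Consider where 2 can go in box 6.
  (5,6) is out (column 6 already has a 2).
  (6,4) is out (row 6 already has a 2).
  (6,5) is out (row 6 already has a 2).
  So the only cell in box 6 that can hold 2 is (5,5).
  So (5,5) = 2.

6,2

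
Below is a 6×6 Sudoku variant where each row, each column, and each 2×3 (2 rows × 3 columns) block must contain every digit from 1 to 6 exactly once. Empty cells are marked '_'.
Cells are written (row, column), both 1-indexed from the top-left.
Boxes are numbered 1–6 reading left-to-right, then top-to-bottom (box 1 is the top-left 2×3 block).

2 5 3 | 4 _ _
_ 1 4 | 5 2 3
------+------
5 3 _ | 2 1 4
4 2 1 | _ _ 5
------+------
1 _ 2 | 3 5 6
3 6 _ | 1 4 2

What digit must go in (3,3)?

6

Row 3 already contains {1, 2, 3, 4, 5}.
Column 3 already contains {1, 2, 3, 4}.
Its 2×3 block (box 3) already contains {1, 2, 3, 4, 5}.
The only value from 1–6 not eliminated is 6, so (3,3) = 6.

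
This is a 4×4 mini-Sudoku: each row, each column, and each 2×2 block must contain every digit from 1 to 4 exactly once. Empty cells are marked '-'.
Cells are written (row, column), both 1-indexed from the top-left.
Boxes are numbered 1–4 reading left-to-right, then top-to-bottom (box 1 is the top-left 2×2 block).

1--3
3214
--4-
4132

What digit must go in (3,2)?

3

Row 3 already contains {4}.
Column 2 already contains {1, 2}.
Its 2×2 block (box 3) already contains {1, 4}.
The only value from 1–4 not eliminated is 3, so (3,2) = 3.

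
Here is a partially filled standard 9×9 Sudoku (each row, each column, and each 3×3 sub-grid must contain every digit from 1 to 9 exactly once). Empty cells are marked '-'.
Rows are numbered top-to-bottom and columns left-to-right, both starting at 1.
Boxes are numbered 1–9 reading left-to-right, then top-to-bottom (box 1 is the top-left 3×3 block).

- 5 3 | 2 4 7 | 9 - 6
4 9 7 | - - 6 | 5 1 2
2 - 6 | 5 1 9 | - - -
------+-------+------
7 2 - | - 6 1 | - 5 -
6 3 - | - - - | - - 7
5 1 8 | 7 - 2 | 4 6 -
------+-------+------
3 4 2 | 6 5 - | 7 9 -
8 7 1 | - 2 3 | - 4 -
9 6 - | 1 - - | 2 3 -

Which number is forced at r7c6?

Row 7 already contains {2, 3, 4, 5, 6, 7, 9}.
Column 6 already contains {1, 2, 3, 6, 7, 9}.
Its 3×3 block (box 8) already contains {1, 2, 3, 5, 6}.
The only value from 1–9 not eliminated is 8, so r7c6 = 8.

8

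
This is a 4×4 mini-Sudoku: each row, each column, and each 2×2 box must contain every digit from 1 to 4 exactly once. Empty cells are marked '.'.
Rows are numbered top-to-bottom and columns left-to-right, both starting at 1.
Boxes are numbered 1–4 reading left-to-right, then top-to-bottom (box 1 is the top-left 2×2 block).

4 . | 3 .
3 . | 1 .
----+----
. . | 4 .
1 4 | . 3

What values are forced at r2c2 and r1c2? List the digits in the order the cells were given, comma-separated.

For r2c2:
  Row 2 already contains {1, 3}.
  Column 2 already contains {4}.
  Its 2×2 block (box 1) already contains {3, 4}.
  The only value from 1–4 not eliminated is 2, so r2c2 = 2.
For r1c2:
  Consider where 1 can go in row 1.
  r1c4 is out (box 2 already has a 1).
  So the only cell in row 1 that can hold 1 is r1c2.
  So r1c2 = 1.

2,1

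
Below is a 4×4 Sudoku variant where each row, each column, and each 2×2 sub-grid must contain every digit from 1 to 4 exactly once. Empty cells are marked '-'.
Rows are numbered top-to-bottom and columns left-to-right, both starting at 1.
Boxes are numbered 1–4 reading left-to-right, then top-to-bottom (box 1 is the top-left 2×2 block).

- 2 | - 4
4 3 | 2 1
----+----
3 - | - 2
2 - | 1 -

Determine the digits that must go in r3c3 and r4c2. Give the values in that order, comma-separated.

4,4

For r3c3:
  Row 3 already contains {2, 3}.
  Column 3 already contains {1, 2}.
  Its 2×2 block (box 4) already contains {1, 2}.
  The only value from 1–4 not eliminated is 4, so r3c3 = 4.
For r4c2:
  Row 4 already contains {1, 2}.
  Column 2 already contains {2, 3}.
  Its 2×2 block (box 3) already contains {2, 3}.
  The only value from 1–4 not eliminated is 4, so r4c2 = 4.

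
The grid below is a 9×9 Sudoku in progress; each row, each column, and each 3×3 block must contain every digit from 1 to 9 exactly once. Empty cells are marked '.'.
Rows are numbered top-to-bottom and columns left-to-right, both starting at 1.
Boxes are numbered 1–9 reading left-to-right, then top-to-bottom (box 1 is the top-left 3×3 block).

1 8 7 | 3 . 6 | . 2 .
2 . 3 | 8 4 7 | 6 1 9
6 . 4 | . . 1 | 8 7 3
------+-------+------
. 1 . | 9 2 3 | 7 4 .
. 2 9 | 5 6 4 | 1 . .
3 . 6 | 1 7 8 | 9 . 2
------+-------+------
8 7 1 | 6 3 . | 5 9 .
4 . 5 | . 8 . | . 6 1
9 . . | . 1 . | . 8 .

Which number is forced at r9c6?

5

Cell r9c6 itself could take any of {2, 5} by direct elimination.
Consider where 5 can go in box 8.
r7c6 is out (row 7 already has a 5).
r8c4 is out (row 8 already has a 5).
r8c6 is out (row 8 already has a 5).
r9c4 is out (column 4 already has a 5).
So the only cell in box 8 that can hold 5 is r9c6.
Therefore r9c6 = 5.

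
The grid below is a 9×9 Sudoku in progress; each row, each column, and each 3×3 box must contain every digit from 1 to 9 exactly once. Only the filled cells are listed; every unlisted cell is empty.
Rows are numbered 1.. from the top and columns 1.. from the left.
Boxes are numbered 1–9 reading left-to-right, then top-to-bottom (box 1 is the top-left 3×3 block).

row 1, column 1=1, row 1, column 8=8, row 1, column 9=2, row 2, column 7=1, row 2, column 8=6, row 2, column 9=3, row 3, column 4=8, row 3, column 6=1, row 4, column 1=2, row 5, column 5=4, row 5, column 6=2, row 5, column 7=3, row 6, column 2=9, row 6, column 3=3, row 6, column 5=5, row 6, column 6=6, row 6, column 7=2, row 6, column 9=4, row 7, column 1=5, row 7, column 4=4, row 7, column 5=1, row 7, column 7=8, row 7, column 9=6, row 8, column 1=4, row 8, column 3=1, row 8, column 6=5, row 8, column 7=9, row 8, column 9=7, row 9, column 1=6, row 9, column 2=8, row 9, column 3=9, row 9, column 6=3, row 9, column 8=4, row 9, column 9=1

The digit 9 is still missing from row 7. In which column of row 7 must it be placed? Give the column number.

6

Consider where 9 can go in row 7.
row 7, column 2 is out (column 2 already has a 9).
row 7, column 3 is out (column 3 already has a 9).
row 7, column 8 is out (box 9 already has a 9).
So the only cell in row 7 that can hold 9 is row 7, column 6.
That is column 6.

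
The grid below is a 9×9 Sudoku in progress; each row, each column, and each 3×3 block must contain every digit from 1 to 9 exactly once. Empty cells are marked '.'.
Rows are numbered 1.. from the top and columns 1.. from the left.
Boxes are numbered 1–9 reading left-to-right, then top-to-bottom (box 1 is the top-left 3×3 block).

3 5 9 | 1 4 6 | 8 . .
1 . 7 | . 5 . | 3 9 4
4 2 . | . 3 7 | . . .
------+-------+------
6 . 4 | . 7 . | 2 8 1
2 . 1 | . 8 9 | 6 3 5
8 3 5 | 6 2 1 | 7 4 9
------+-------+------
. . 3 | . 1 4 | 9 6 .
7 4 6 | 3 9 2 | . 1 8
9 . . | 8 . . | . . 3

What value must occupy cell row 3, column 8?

5

Row 3 already contains {2, 3, 4, 7}.
Column 8 already contains {1, 3, 4, 6, 8, 9}.
Its 3×3 block (box 3) already contains {3, 4, 8, 9}.
The only value from 1–9 not eliminated is 5, so row 3, column 8 = 5.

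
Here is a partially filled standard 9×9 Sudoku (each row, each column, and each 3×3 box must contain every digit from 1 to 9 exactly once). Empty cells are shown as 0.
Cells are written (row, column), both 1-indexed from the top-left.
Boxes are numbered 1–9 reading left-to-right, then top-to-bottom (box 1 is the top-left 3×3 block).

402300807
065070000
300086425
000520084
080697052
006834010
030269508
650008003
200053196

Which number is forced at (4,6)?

Row 4 already contains {2, 4, 5, 8}.
Column 6 already contains {3, 4, 6, 7, 8, 9}.
Its 3×3 block (box 5) already contains {2, 3, 4, 5, 6, 7, 8, 9}.
The only value from 1–9 not eliminated is 1, so (4,6) = 1.

1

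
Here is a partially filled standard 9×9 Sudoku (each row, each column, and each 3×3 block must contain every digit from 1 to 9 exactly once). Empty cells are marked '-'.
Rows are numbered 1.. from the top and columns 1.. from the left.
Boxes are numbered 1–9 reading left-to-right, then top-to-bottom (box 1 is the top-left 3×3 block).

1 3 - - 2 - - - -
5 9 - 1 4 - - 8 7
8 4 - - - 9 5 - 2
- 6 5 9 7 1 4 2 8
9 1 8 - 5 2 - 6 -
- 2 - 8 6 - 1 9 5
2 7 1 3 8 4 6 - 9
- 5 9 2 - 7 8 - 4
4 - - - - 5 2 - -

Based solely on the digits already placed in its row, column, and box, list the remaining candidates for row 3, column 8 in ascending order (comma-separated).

1,3

Row 3 already contains {2, 4, 5, 8, 9}.
Column 8 already contains {2, 6, 8, 9}.
Its 3×3 block (box 3) already contains {2, 5, 7, 8}.
Removing those from 1–9 leaves {1, 3} as the candidates for row 3, column 8.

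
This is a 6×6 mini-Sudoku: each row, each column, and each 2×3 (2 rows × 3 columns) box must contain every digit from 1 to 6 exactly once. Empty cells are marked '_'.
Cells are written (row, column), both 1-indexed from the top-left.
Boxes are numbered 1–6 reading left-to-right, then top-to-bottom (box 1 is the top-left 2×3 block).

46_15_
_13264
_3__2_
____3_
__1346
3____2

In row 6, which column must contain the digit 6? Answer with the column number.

3

Consider where 6 can go in row 6.
(6,2) is out (column 2 already has a 6).
(6,4) is out (box 6 already has a 6).
(6,5) is out (column 5 already has a 6).
So the only cell in row 6 that can hold 6 is (6,3).
That is column 3.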